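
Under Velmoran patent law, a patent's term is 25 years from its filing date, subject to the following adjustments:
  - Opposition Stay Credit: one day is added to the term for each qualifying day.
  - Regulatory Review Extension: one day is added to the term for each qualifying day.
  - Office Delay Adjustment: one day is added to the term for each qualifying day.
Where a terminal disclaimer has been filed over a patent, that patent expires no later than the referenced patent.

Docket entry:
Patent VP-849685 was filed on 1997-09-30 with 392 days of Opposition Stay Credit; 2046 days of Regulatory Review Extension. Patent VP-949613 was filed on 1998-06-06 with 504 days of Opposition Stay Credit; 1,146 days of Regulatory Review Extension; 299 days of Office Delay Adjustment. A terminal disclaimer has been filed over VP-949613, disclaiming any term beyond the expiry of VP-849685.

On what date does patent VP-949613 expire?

2028-10-06

Natural term of VP-949613:
  Base: filing + 25 years → 6 June 2023.
  Opposition Stay Credit: +504 days → 22 October 2024.
  Regulatory Review Extension: +1146 days → 12 December 2027.
  Office Delay Adjustment: +299 days → 6 October 2028.
Expiry of referenced patent VP-849685:
  Base: filing + 25 years → 30 September 2022.
  Opposition Stay Credit: +392 days → 27 October 2023.
  Regulatory Review Extension: +2046 days → 3 June 2029.
Terminal disclaimer: VP-949613 expires on the earlier of 6 October 2028 and 3 June 2029.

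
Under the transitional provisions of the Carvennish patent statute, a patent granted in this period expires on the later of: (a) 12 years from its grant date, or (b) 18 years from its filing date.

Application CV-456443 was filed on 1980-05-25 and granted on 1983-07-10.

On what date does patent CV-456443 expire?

(a) grant + 12 years → 10 July 1995.
(b) filing + 18 years → 25 May 1998.
Later of the two: 25 May 1998.

1998-05-25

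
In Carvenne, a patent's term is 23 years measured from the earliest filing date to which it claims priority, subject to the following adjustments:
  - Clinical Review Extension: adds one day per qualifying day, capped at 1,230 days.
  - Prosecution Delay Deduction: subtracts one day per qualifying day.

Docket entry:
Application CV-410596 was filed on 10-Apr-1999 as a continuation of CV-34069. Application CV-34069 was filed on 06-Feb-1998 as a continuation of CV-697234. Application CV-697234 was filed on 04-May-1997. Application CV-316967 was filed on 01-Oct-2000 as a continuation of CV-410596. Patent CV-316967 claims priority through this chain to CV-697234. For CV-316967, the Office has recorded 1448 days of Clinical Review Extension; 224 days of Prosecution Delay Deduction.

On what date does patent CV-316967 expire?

Earliest priority filing: 4 May 1997.
Base term: 4 May 1997 + 23 years → 4 May 2020.
Clinical Review Extension: 1448 days claimed exceeds the 1230-day cap, so +1230 days → 16 September 2023.
Prosecution Delay Deduction: −224 days → 4 February 2023.

2023-02-04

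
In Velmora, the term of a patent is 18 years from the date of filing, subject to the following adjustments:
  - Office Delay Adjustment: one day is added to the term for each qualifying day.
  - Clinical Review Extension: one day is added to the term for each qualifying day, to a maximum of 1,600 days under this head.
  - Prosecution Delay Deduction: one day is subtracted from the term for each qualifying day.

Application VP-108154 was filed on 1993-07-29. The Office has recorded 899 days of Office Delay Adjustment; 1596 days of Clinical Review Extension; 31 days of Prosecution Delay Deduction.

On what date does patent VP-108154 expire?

April 27, 2018

Base term: filing date + 18 years → 29 July 2011.
Office Delay Adjustment: +899 days → 13 January 2014.
Clinical Review Extension: 1596 days (within the 1600-day cap) → +1596 days → 28 May 2018.
Prosecution Delay Deduction: −31 days → 27 April 2018.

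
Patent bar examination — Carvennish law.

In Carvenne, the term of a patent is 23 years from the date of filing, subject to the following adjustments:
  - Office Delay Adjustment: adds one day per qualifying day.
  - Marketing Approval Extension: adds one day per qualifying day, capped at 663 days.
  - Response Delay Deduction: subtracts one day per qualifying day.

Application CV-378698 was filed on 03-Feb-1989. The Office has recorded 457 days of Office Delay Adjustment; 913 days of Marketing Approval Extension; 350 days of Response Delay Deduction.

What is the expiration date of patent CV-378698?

Base term: filing date + 23 years → 3 February 2012.
Office Delay Adjustment: +457 days → 5 May 2013.
Marketing Approval Extension: 913 days claimed exceeds the 663-day cap, so +663 days → 27 February 2015.
Response Delay Deduction: −350 days → 14 March 2014.

2014-03-14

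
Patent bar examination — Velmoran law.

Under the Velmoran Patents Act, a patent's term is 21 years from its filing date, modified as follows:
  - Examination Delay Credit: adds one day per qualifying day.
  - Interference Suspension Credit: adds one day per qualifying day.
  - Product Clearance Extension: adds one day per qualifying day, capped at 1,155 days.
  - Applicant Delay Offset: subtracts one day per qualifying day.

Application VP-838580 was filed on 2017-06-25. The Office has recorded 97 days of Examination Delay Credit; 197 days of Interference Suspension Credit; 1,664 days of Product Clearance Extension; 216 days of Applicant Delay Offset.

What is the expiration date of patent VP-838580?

Base term: filing date + 21 years → 25 June 2038.
Examination Delay Credit: +97 days → 30 September 2038.
Interference Suspension Credit: +197 days → 15 April 2039.
Product Clearance Extension: 1664 days claimed exceeds the 1155-day cap, so +1155 days → 13 June 2042.
Applicant Delay Offset: −216 days → 9 November 2041.

November 9, 2041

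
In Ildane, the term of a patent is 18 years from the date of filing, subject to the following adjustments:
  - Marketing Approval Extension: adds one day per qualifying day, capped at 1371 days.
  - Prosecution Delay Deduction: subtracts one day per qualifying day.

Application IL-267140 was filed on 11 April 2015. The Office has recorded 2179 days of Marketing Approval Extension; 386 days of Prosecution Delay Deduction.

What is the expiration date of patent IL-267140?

Base term: filing date + 18 years → 11 April 2033.
Marketing Approval Extension: 2179 days claimed exceeds the 1371-day cap, so +1371 days → 11 January 2037.
Prosecution Delay Deduction: −386 days → 22 December 2035.

2035-12-22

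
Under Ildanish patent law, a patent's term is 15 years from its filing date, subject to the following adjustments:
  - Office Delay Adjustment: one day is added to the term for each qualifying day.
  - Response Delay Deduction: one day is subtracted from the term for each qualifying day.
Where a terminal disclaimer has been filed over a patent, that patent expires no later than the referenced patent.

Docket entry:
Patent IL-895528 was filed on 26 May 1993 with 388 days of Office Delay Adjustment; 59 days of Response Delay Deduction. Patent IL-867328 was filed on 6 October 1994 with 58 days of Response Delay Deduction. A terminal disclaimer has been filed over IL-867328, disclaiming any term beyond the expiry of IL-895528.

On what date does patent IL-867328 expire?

2009-04-20

Natural term of IL-867328:
  Base: filing + 15 years → 6 October 2009.
  Response Delay Deduction: −58 days → 9 August 2009.
Expiry of referenced patent IL-895528:
  Base: filing + 15 years → 26 May 2008.
  Office Delay Adjustment: +388 days → 18 June 2009.
  Response Delay Deduction: −59 days → 20 April 2009.
Terminal disclaimer: IL-867328 expires on the earlier of 9 August 2009 and 20 April 2009.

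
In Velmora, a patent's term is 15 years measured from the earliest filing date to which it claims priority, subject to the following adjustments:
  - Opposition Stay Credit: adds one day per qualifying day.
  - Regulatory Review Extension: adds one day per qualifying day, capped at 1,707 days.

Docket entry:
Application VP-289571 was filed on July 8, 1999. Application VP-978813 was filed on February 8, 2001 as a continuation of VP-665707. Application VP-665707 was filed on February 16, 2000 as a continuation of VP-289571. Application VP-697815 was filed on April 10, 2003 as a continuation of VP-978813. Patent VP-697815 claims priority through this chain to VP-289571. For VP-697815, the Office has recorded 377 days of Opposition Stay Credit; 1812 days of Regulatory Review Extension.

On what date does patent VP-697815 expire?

Earliest priority filing: 8 July 1999.
Base term: 8 July 1999 + 15 years → 8 July 2014.
Opposition Stay Credit: +377 days → 20 July 2015.
Regulatory Review Extension: 1812 days claimed exceeds the 1707-day cap, so +1707 days → 22 March 2020.

2020-03-22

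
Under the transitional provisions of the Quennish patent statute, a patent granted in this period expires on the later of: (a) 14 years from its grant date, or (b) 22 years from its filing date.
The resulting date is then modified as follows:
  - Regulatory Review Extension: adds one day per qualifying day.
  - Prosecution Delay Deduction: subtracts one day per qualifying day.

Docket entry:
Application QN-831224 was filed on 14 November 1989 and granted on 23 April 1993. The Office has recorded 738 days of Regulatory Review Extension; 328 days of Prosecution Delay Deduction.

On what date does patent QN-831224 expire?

(a) grant + 14 years → 23 April 2007.
(b) filing + 22 years → 14 November 2011.
Later of the two: 14 November 2011.
Regulatory Review Extension: +738 days → 21 November 2013.
Prosecution Delay Deduction: −328 days → 28 December 2012.

December 28, 2012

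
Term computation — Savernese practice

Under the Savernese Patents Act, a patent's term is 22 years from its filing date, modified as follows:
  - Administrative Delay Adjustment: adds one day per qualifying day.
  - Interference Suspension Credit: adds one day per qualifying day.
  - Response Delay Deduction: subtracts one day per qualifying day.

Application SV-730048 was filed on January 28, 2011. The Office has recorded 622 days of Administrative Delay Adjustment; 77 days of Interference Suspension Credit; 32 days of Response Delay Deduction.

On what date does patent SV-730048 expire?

Base term: filing date + 22 years → 28 January 2033.
Administrative Delay Adjustment: +622 days → 12 October 2034.
Interference Suspension Credit: +77 days → 28 December 2034.
Response Delay Deduction: −32 days → 26 November 2034.

2034-11-26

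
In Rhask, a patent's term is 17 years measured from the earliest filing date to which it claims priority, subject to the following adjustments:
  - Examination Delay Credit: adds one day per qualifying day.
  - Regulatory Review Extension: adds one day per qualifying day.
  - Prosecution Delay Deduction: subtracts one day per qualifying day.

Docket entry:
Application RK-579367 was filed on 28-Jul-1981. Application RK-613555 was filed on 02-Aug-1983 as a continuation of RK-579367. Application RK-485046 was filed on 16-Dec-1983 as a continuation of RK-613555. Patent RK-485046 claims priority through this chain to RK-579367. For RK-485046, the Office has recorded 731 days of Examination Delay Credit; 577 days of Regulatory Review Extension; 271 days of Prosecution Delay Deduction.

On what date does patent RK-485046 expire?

Earliest priority filing: 28 July 1981.
Base term: 28 July 1981 + 17 years → 28 July 1998.
Examination Delay Credit: +731 days → 28 July 2000.
Regulatory Review Extension: +577 days → 25 February 2002.
Prosecution Delay Deduction: −271 days → 30 May 2001.

2001-05-30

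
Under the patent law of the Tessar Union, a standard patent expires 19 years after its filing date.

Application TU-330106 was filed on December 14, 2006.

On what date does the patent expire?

Filing date + 19 years → 14 December 2025.

December 14, 2025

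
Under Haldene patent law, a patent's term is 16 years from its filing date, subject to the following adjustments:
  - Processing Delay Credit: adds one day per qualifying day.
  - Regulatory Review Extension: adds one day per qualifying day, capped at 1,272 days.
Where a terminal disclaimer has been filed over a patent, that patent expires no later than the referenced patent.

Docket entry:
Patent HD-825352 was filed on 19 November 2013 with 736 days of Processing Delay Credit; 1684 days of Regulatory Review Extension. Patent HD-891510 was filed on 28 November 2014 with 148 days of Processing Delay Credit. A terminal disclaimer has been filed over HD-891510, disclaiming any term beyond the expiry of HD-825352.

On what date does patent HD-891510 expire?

April 25, 2031

Natural term of HD-891510:
  Base: filing + 16 years → 28 November 2030.
  Processing Delay Credit: +148 days → 25 April 2031.
Expiry of referenced patent HD-825352:
  Base: filing + 16 years → 19 November 2029.
  Processing Delay Credit: +736 days → 25 November 2031.
  Regulatory Review Extension: 1684 days claimed exceeds the 1272-day cap, so +1272 days → 20 May 2035.
Terminal disclaimer: HD-891510 expires on the earlier of 25 April 2031 and 20 May 2035.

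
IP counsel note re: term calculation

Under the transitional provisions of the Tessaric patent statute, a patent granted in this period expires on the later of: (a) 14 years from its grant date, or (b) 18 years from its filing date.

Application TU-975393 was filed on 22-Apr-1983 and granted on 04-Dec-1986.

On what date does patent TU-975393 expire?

2001-04-22

(a) grant + 14 years → 4 December 2000.
(b) filing + 18 years → 22 April 2001.
Later of the two: 22 April 2001.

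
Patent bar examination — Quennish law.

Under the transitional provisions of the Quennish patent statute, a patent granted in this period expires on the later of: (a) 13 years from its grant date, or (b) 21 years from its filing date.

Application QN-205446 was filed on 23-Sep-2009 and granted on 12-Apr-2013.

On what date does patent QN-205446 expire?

2030-09-23

(a) grant + 13 years → 12 April 2026.
(b) filing + 21 years → 23 September 2030.
Later of the two: 23 September 2030.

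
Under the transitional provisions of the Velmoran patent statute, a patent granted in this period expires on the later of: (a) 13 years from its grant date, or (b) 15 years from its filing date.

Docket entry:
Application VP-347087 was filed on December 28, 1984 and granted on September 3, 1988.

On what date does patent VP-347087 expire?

2001-09-03

(a) grant + 13 years → 3 September 2001.
(b) filing + 15 years → 28 December 1999.
Later of the two: 3 September 2001.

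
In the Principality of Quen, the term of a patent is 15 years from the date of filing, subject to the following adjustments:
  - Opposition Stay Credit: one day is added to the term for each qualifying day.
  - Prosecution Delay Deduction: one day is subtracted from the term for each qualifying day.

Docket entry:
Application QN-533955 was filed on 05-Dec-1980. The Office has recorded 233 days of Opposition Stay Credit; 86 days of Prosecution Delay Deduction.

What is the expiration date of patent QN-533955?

1996-04-30

Base term: filing date + 15 years → 5 December 1995.
Opposition Stay Credit: +233 days → 25 July 1996.
Prosecution Delay Deduction: −86 days → 30 April 1996.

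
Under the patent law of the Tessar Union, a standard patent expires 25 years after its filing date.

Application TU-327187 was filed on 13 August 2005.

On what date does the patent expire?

2030-08-13

Filing date + 25 years → 13 August 2030.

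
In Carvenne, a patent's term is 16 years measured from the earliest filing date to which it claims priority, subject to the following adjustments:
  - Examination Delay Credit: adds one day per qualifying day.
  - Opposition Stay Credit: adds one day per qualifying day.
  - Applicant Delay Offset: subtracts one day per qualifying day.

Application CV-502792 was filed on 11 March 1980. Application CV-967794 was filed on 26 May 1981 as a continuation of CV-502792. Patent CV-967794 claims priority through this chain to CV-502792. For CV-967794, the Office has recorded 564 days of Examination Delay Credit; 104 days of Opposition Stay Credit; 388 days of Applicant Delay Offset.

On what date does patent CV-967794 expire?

Earliest priority filing: 11 March 1980.
Base term: 11 March 1980 + 16 years → 11 March 1996.
Examination Delay Credit: +564 days → 26 September 1997.
Opposition Stay Credit: +104 days → 8 January 1998.
Applicant Delay Offset: −388 days → 16 December 1996.

1996-12-16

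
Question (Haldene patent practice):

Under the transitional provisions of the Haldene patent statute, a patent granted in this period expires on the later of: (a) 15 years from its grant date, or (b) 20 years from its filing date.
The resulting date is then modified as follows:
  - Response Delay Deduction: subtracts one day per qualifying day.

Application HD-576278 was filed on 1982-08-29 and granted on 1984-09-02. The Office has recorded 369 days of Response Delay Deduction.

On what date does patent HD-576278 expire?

(a) grant + 15 years → 2 September 1999.
(b) filing + 20 years → 29 August 2002.
Later of the two: 29 August 2002.
Response Delay Deduction: −369 days → 25 August 2001.

2001-08-25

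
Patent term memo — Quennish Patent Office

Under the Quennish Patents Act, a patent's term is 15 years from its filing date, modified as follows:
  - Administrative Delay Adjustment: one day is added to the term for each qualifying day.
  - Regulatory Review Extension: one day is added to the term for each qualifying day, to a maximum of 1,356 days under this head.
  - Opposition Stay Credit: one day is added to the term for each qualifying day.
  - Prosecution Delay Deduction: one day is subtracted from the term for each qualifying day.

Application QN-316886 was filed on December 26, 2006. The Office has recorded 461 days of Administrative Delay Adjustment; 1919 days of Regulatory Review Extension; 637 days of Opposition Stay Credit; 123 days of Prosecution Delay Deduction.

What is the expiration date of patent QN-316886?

May 14, 2028

Base term: filing date + 15 years → 26 December 2021.
Administrative Delay Adjustment: +461 days → 1 April 2023.
Regulatory Review Extension: 1919 days claimed exceeds the 1356-day cap, so +1356 days → 17 December 2026.
Opposition Stay Credit: +637 days → 14 September 2028.
Prosecution Delay Deduction: −123 days → 14 May 2028.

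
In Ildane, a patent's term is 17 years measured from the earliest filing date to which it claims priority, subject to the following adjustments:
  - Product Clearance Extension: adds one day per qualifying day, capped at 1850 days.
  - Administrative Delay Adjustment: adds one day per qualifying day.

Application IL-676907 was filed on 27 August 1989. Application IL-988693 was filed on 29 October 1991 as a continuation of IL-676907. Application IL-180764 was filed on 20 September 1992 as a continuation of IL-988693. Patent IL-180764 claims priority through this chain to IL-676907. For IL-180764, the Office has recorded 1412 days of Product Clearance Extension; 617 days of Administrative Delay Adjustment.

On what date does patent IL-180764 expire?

Earliest priority filing: 27 August 1989.
Base term: 27 August 1989 + 17 years → 27 August 2006.
Product Clearance Extension: 1412 days (within the 1850-day cap) → +1412 days → 9 July 2010.
Administrative Delay Adjustment: +617 days → 17 March 2012.

March 17, 2012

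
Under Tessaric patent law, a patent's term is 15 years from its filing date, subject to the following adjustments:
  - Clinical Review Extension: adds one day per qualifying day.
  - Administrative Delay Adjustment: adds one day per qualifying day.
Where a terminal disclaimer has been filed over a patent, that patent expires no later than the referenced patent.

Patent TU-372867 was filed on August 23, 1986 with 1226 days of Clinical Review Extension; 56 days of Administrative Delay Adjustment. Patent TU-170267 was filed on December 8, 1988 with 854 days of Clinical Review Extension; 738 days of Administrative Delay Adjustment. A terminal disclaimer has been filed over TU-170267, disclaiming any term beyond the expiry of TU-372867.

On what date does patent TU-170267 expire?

February 25, 2005

Natural term of TU-170267:
  Base: filing + 15 years → 8 December 2003.
  Clinical Review Extension: +854 days → 10 April 2006.
  Administrative Delay Adjustment: +738 days → 17 April 2008.
Expiry of referenced patent TU-372867:
  Base: filing + 15 years → 23 August 2001.
  Clinical Review Extension: +1226 days → 31 December 2004.
  Administrative Delay Adjustment: +56 days → 25 February 2005.
Terminal disclaimer: TU-170267 expires on the earlier of 17 April 2008 and 25 February 2005.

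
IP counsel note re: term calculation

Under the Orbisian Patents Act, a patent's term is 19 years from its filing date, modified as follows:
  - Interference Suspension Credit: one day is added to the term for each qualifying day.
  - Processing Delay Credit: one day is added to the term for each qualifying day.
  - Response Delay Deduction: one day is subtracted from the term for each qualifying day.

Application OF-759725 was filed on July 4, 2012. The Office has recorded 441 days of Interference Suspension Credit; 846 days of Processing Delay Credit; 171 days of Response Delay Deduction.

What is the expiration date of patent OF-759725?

2034-07-24

Base term: filing date + 19 years → 4 July 2031.
Interference Suspension Credit: +441 days → 17 September 2032.
Processing Delay Credit: +846 days → 11 January 2035.
Response Delay Deduction: −171 days → 24 July 2034.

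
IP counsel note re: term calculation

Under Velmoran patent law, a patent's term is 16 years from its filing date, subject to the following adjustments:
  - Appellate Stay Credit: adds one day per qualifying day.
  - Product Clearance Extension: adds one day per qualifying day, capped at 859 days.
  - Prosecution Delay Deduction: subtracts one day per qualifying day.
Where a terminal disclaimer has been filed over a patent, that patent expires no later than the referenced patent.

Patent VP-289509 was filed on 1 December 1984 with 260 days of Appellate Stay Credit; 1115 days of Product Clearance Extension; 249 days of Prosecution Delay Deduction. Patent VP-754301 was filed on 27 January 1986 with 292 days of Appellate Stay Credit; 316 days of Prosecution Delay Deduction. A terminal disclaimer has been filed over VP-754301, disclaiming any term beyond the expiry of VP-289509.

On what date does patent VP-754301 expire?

Natural term of VP-754301:
  Base: filing + 16 years → 27 January 2002.
  Appellate Stay Credit: +292 days → 15 November 2002.
  Prosecution Delay Deduction: −316 days → 3 January 2002.
Expiry of referenced patent VP-289509:
  Base: filing + 16 years → 1 December 2000.
  Appellate Stay Credit: +260 days → 18 August 2001.
  Product Clearance Extension: 1115 days claimed exceeds the 859-day cap, so +859 days → 25 December 2003.
  Prosecution Delay Deduction: −249 days → 20 April 2003.
Terminal disclaimer: VP-754301 expires on the earlier of 3 January 2002 and 20 April 2003.

2002-01-03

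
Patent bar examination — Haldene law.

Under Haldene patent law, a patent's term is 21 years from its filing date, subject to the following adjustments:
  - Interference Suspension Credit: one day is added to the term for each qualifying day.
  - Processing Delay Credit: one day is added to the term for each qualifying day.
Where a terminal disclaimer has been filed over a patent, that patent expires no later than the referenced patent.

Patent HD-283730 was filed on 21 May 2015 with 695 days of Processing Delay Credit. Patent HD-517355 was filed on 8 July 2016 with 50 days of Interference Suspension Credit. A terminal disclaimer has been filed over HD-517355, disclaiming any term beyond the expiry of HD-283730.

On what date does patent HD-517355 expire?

August 27, 2037

Natural term of HD-517355:
  Base: filing + 21 years → 8 July 2037.
  Interference Suspension Credit: +50 days → 27 August 2037.
Expiry of referenced patent HD-283730:
  Base: filing + 21 years → 21 May 2036.
  Processing Delay Credit: +695 days → 16 April 2038.
Terminal disclaimer: HD-517355 expires on the earlier of 27 August 2037 and 16 April 2038.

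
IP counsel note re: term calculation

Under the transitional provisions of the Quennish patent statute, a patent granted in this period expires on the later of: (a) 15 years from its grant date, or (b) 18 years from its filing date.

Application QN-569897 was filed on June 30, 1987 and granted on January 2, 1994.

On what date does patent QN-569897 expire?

January 2, 2009

(a) grant + 15 years → 2 January 2009.
(b) filing + 18 years → 30 June 2005.
Later of the two: 2 January 2009.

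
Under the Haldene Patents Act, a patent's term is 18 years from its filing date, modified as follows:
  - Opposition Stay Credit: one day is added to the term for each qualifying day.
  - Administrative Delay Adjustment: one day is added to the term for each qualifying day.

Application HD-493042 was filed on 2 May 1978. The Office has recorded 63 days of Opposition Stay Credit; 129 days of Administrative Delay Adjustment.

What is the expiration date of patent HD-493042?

Base term: filing date + 18 years → 2 May 1996.
Opposition Stay Credit: +63 days → 4 July 1996.
Administrative Delay Adjustment: +129 days → 10 November 1996.

1996-11-10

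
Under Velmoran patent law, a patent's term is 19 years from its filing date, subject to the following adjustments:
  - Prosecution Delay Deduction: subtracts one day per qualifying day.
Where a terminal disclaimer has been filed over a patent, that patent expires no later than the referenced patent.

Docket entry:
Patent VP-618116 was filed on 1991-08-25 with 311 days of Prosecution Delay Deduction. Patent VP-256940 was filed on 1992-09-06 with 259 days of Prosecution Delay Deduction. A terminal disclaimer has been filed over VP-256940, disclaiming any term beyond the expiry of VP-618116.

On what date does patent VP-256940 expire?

Natural term of VP-256940:
  Base: filing + 19 years → 6 September 2011.
  Prosecution Delay Deduction: −259 days → 21 December 2010.
Expiry of referenced patent VP-618116:
  Base: filing + 19 years → 25 August 2010.
  Prosecution Delay Deduction: −311 days → 18 October 2009.
Terminal disclaimer: VP-256940 expires on the earlier of 21 December 2010 and 18 October 2009.

2009-10-18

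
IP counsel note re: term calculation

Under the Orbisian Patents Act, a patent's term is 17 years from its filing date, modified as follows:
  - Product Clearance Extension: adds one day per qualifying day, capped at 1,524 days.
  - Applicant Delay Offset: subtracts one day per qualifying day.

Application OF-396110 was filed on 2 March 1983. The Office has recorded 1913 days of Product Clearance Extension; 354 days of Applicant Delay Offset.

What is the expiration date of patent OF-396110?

Base term: filing date + 17 years → 2 March 2000.
Product Clearance Extension: 1913 days claimed exceeds the 1524-day cap, so +1524 days → 4 May 2004.
Applicant Delay Offset: −354 days → 16 May 2003.

2003-05-16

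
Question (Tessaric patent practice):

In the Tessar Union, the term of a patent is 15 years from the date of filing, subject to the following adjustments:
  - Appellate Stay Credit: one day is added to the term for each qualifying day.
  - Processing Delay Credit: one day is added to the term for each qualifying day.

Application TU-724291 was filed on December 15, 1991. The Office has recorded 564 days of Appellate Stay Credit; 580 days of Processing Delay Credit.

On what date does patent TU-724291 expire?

February 1, 2010

Base term: filing date + 15 years → 15 December 2006.
Appellate Stay Credit: +564 days → 1 July 2008.
Processing Delay Credit: +580 days → 1 February 2010.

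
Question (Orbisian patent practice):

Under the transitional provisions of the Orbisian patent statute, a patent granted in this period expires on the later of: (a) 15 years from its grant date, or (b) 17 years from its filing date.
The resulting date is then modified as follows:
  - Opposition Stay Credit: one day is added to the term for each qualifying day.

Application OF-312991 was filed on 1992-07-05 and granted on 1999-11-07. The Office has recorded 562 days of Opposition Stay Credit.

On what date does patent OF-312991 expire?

May 22, 2016

(a) grant + 15 years → 7 November 2014.
(b) filing + 17 years → 5 July 2009.
Later of the two: 7 November 2014.
Opposition Stay Credit: +562 days → 22 May 2016.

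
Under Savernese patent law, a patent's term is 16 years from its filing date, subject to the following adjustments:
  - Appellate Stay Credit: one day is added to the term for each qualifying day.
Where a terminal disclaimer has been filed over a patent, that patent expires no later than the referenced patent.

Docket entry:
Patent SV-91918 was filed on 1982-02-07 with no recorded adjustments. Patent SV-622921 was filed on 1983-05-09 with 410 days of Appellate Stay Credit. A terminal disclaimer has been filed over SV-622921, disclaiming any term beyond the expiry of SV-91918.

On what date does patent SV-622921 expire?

Natural term of SV-622921:
  Base: filing + 16 years → 9 May 1999.
  Appellate Stay Credit: +410 days → 22 June 2000.
Expiry of referenced patent SV-91918:
  Base: filing + 16 years → 7 February 1998.
Terminal disclaimer: SV-622921 expires on the earlier of 22 June 2000 and 7 February 1998.

February 7, 1998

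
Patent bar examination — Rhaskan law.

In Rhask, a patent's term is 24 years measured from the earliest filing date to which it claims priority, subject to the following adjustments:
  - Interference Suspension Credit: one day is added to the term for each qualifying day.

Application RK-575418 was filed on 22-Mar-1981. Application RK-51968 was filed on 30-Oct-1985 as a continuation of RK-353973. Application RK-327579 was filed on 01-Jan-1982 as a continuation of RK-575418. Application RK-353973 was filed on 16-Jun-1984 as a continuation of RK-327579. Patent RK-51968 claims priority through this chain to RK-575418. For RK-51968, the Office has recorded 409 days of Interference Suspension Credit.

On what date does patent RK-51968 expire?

2006-05-05

Earliest priority filing: 22 March 1981.
Base term: 22 March 1981 + 24 years → 22 March 2005.
Interference Suspension Credit: +409 days → 5 May 2006.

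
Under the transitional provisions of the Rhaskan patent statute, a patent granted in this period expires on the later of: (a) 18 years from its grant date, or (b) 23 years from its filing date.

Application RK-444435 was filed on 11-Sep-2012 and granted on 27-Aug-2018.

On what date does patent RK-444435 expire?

2036-08-27

(a) grant + 18 years → 27 August 2036.
(b) filing + 23 years → 11 September 2035.
Later of the two: 27 August 2036.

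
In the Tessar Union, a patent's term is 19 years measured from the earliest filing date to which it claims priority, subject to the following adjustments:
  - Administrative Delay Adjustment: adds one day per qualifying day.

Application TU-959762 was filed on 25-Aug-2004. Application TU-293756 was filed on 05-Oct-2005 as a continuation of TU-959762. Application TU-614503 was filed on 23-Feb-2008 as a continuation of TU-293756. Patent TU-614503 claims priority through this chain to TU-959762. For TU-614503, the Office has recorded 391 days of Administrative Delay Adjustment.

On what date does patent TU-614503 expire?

September 19, 2024

Earliest priority filing: 25 August 2004.
Base term: 25 August 2004 + 19 years → 25 August 2023.
Administrative Delay Adjustment: +391 days → 19 September 2024.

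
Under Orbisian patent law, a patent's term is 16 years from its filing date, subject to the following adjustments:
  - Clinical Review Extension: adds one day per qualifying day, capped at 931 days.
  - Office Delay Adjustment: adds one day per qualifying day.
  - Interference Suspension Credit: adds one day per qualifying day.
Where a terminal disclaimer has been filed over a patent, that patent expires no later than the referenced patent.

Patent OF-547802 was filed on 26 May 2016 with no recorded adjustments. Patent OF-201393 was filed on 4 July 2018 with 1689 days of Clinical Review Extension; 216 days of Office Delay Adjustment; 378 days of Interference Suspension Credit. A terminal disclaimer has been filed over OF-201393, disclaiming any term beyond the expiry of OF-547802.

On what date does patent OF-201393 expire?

Natural term of OF-201393:
  Base: filing + 16 years → 4 July 2034.
  Clinical Review Extension: 1689 days claimed exceeds the 931-day cap, so +931 days → 20 January 2037.
  Office Delay Adjustment: +216 days → 24 August 2037.
  Interference Suspension Credit: +378 days → 6 September 2038.
Expiry of referenced patent OF-547802:
  Base: filing + 16 years → 26 May 2032.
Terminal disclaimer: OF-201393 expires on the earlier of 6 September 2038 and 26 May 2032.

May 26, 2032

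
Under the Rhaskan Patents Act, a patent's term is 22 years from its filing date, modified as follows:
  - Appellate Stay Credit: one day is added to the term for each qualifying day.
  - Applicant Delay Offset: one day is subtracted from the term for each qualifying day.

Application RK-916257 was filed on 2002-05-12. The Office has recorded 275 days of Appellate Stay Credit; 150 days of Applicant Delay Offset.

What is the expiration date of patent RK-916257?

2024-09-14

Base term: filing date + 22 years → 12 May 2024.
Appellate Stay Credit: +275 days → 11 February 2025.
Applicant Delay Offset: −150 days → 14 September 2024.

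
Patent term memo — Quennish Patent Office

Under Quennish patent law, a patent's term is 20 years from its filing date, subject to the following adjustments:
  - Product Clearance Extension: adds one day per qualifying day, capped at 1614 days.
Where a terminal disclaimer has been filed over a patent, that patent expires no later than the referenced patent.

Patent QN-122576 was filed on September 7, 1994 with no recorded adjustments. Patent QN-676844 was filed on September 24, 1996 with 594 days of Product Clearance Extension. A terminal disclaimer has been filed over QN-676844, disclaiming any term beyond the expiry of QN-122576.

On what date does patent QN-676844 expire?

2014-09-07

Natural term of QN-676844:
  Base: filing + 20 years → 24 September 2016.
  Product Clearance Extension: 594 days (within the 1614-day cap) → +594 days → 11 May 2018.
Expiry of referenced patent QN-122576:
  Base: filing + 20 years → 7 September 2014.
Terminal disclaimer: QN-676844 expires on the earlier of 11 May 2018 and 7 September 2014.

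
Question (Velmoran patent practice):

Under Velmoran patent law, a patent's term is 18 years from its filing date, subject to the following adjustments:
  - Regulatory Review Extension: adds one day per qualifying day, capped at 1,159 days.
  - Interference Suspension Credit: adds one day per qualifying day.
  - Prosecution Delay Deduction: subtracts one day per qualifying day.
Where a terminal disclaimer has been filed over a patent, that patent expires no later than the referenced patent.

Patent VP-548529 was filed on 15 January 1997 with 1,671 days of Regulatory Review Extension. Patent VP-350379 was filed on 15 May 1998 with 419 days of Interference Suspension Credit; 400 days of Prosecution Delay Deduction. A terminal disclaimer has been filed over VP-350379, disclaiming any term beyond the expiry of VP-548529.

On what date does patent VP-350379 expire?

Natural term of VP-350379:
  Base: filing + 18 years → 15 May 2016.
  Interference Suspension Credit: +419 days → 8 July 2017.
  Prosecution Delay Deduction: −400 days → 3 June 2016.
Expiry of referenced patent VP-548529:
  Base: filing + 18 years → 15 January 2015.
  Regulatory Review Extension: 1671 days claimed exceeds the 1159-day cap, so +1159 days → 19 March 2018.
Terminal disclaimer: VP-350379 expires on the earlier of 3 June 2016 and 19 March 2018.

June 3, 2016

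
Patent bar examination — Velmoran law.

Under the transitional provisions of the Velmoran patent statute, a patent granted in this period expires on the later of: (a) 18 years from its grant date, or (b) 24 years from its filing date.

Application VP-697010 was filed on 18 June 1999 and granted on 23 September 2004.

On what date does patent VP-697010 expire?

2023-06-18

(a) grant + 18 years → 23 September 2022.
(b) filing + 24 years → 18 June 2023.
Later of the two: 18 June 2023.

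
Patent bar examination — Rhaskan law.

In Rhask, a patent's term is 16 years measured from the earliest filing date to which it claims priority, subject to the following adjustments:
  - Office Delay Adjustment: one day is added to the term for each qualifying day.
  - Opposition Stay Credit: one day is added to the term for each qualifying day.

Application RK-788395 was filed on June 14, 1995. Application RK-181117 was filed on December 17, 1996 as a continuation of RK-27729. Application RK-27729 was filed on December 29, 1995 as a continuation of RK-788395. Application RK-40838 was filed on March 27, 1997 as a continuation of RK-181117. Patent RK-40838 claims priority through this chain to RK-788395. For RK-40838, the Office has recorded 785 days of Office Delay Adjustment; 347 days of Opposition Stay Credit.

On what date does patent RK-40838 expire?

2014-07-20

Earliest priority filing: 14 June 1995.
Base term: 14 June 1995 + 16 years → 14 June 2011.
Office Delay Adjustment: +785 days → 7 August 2013.
Opposition Stay Credit: +347 days → 20 July 2014.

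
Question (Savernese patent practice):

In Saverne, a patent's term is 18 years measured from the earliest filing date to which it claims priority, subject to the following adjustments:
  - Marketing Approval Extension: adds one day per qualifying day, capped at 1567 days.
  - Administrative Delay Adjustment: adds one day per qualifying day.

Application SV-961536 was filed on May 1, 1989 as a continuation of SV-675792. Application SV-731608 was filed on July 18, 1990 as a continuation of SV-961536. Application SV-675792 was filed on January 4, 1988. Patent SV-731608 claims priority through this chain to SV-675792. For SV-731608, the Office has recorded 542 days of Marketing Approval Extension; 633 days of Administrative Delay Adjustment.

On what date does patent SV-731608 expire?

2009-03-24

Earliest priority filing: 4 January 1988.
Base term: 4 January 1988 + 18 years → 4 January 2006.
Marketing Approval Extension: 542 days (within the 1567-day cap) → +542 days → 30 June 2007.
Administrative Delay Adjustment: +633 days → 24 March 2009.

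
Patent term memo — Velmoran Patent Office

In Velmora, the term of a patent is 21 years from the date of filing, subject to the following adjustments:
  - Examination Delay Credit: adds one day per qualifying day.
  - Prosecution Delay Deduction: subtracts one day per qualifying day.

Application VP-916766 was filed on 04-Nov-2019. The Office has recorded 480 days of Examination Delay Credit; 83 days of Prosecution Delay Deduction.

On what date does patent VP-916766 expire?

2041-12-06

Base term: filing date + 21 years → 4 November 2040.
Examination Delay Credit: +480 days → 27 February 2042.
Prosecution Delay Deduction: −83 days → 6 December 2041.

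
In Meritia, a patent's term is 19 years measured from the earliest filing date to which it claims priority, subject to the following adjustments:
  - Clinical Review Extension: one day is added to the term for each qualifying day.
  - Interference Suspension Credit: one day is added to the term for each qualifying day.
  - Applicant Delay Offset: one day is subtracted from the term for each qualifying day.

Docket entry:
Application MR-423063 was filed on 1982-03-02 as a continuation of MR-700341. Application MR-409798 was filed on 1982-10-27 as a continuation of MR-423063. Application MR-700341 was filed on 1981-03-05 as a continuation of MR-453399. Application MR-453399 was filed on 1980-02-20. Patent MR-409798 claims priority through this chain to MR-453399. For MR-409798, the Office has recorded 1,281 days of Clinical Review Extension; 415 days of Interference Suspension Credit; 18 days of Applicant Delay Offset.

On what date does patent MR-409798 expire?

Earliest priority filing: 20 February 1980.
Base term: 20 February 1980 + 19 years → 20 February 1999.
Clinical Review Extension: +1281 days → 24 August 2002.
Interference Suspension Credit: +415 days → 13 October 2003.
Applicant Delay Offset: −18 days → 25 September 2003.

September 25, 2003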